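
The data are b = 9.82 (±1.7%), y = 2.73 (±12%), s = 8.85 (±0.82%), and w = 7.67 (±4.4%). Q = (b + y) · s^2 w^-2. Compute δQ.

1.57

Let u = b + y = 12.6. δu = √(δb² + δy²) = √(0.0279 + 0.107) = 0.368, so δu/u = 0.0293.
Q is then a monomial in u, s, w:
δQ/Q = √((δu/u)² + (2·δs/s)² + (-2·δw/w)²) = √(0.000858 + 0.000269 + 0.00774) = 0.0942
Q = 16.7, so δQ = 0.0942 × 16.7 = 1.57.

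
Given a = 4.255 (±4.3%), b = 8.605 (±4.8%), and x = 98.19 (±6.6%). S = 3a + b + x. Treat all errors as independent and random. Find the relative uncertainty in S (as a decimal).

0.0545

Sums and differences: (δS)² = Σ (cᵢ δxᵢ)².
  (3·δa)² = 0.301;  (δb)² = 0.171;  (δx)² = 42.0
δS = √(42.5) = 6.52
S = 119.6, so δS/S = 6.52/119.6 = 0.0545.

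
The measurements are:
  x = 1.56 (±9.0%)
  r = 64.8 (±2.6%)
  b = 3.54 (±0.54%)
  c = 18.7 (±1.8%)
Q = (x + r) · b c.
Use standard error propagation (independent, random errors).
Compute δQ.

Let u = x + r = 66.4. δu = √(δx² + δr²) = √(0.0197 + 2.84) = 1.69, so δu/u = 0.0255.
Q is then a monomial in u, b, c:
δQ/Q = √((δu/u)² + (1·δb/b)² + (1·δc/c)²) = √(0.000649 + 2.92e-05 + 0.000324) = 0.0317
Q = 4390, so δQ = 0.0317 × 4390 = 139.

139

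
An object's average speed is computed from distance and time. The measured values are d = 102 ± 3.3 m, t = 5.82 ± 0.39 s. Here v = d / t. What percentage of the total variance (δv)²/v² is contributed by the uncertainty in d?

18.9%

(δv/v)² = (1·δd/d)² + (-1·δt/t)²
  d term: (1×0.0324)² = 0.00105
  t term: (-1×0.0670)² = 0.00449
Total = 0.00554. Share from d = 0.00105/0.00554 = 0.189.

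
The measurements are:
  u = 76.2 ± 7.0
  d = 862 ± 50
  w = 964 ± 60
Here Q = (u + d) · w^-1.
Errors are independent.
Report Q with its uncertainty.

Let h = u + d = 938. δh = √(δu² + δd²) = √(49.0 + 2500) = 50.5, so δh/h = 0.0538.
Q is then a monomial in h, w:
δQ/Q = √((δh/h)² + (-1·δw/w)²) = √(0.00290 + 0.00387) = 0.0823
Q = 0.973, so δQ = 0.0823 × 0.973 = 0.0801.

0.973 ± 0.0801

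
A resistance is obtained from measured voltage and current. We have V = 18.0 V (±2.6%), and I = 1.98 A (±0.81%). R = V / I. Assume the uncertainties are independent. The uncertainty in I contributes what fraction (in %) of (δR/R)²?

8.85%

(δR/R)² = (1·δV/V)² + (-1·δI/I)²
  V term: (1×0.0260)² = 0.000676
  I term: (-1×0.00810)² = 6.56e-05
Total = 0.000742. Share from I = 6.56e-05/0.000742 = 0.0885.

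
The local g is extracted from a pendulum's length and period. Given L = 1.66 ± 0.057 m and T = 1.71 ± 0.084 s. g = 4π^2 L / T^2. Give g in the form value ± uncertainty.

22.4 ± 2.33 m/s^2

g is a product of powers, so relative uncertainties combine in quadrature:
  (1·δL/L)² = (1×0.0343)² = 0.00118;  (-2·δT/T)² = (-2×0.0491)² = 0.00965
δg/g = √(0.0108) = 0.104
g = 22.4 m/s^2, so δg = 0.104 × 22.4 = 2.33 m/s^2.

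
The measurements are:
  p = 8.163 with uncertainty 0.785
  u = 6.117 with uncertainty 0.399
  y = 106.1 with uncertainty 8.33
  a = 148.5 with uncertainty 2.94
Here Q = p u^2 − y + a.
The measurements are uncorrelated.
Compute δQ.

50.3

Let w = p·u^2 = 305.4. δw/w = √((1·δp/p)² + (2·δu/u)²) = √(0.00925 + 0.0170) = 0.162, so δw = 49.5.
Q = w − y + a: δQ = √(δw² + δy² + δa²) = √(2450 + 69.4 + 8.64) = 50.3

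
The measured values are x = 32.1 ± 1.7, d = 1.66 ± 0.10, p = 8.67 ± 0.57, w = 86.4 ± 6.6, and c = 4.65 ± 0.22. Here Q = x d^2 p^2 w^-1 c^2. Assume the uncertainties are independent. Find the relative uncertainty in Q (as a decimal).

For a monomial Q ∝ x, d^2, p^2, w^-1, c^2, fractional errors add in quadrature:
  (1·δx/x)² = (1×0.0530)² = 0.00280;  (2·δd/d)² = (2×0.0602)² = 0.0145;  (2·δp/p)² = (2×0.0657)² = 0.0173;  (-1·δw/w)² = (-1×0.0764)² = 0.00584;  (2·δc/c)² = (2×0.0473)² = 0.00895
δQ/Q = √(0.0494) = 0.222

0.222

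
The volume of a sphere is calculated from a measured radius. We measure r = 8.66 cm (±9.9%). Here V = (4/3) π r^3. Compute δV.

V ∝ r^3, so δV/V = |3| · δr/r = 3 × 0.0990 = 0.297.
V = 2720 cm^3, so δV = 0.297 × 2720 = 808 cm^3.

808 cm^3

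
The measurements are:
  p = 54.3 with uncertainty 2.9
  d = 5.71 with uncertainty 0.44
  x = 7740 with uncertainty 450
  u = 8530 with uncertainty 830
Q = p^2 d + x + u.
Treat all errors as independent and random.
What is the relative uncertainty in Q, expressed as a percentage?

7.28%

Let w = p^2·d = 16800. δw/w = √((2·δp/p)² + (1·δd/d)²) = √(0.0114 + 0.00594) = 0.132, so δw = 2220.
Q = w + x + u: δQ = √(δw² + δx² + δu²) = √(4.92e+06 + 2.02e+05 + 6.89e+05) = 2410
Q = 33100, so δQ/Q = 2410/33100 = 0.0728.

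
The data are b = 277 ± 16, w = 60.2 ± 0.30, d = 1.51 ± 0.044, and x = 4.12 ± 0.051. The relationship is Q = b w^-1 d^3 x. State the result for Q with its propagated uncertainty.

65.3 ± 6.89

Products/powers → add relative errors in quadrature, weighted by exponent:
  (1·δb/b)² = (1×0.0578)² = 0.00334;  (-1·δw/w)² = (-1×0.00498)² = 2.48e-05;  (3·δd/d)² = (3×0.0291)² = 0.00764;  (1·δx/x)² = (1×0.0124)² = 0.000153
δQ/Q = √(0.0112) = 0.106
Q = 65.3, so δQ = 0.106 × 65.3 = 6.89.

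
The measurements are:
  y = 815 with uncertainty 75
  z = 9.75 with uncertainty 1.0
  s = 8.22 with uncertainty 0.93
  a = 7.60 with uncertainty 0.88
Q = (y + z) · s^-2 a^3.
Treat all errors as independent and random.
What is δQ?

2270

Let u = y + z = 825. δu = √(δy² + δz²) = √(5620 + 1.00) = 75.0, so δu/u = 0.0909.
Q is then a monomial in u, s, a:
δQ/Q = √((δu/u)² + (-2·δs/s)² + (3·δa/a)²) = √(0.00827 + 0.0512 + 0.121) = 0.424
Q = 5360, so δQ = 0.424 × 5360 = 2270.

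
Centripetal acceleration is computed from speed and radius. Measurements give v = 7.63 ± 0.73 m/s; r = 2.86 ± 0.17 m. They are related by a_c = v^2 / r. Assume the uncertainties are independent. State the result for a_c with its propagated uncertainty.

20.4 ± 4.08 m/s^2

a_c is a product of powers, so relative uncertainties combine in quadrature:
  (2·δv/v)² = (2×0.0957)² = 0.0366;  (-1·δr/r)² = (-1×0.0594)² = 0.00353
δa_c/a_c = √(0.0401) = 0.200
a_c = 20.4 m/s^2, so δa_c = 0.200 × 20.4 = 4.08 m/s^2.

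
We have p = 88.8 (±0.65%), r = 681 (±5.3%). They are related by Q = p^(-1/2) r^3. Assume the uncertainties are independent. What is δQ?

For a monomial Q ∝ p^(-1/2), r^3, fractional errors add in quadrature:
  (−½·δp/p)² = (-0.5×0.00650)² = 1.06e-05;  (3·δr/r)² = (3×0.0530)² = 0.0253
δQ/Q = √(0.0253) = 0.159
Q = 3.35e+07, so δQ = 0.159 × 3.35e+07 = 5.33e+06.

5.33e+06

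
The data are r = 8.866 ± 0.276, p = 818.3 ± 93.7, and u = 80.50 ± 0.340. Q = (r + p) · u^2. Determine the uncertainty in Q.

6.09e+05

Let w = r + p = 827.2. δw = √(δr² + δp²) = √(0.0762 + 8780) = 93.7, so δw/w = 0.113.
Q is then a monomial in w, u:
δQ/Q = √((δw/w)² + (2·δu/u)²) = √(0.0128 + 7.14e-05) = 0.114
Q = 5.36e+06, so δQ = 0.114 × 5.36e+06 = 6.09e+05.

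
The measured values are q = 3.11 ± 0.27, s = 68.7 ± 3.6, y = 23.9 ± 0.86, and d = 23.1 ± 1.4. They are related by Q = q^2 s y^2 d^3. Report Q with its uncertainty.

(4.68 ± 1.25) × 10^9

Q is a product of powers, so relative uncertainties combine in quadrature:
  (2·δq/q)² = (2×0.0868)² = 0.0301;  (1·δs/s)² = (1×0.0524)² = 0.00275;  (2·δy/y)² = (2×0.0360)² = 0.00518;  (3·δd/d)² = (3×0.0606)² = 0.0331
δQ/Q = √(0.0711) = 0.267
Q = 4.68e+09, so δQ = 0.267 × 4.68e+09 = 1.25e+09.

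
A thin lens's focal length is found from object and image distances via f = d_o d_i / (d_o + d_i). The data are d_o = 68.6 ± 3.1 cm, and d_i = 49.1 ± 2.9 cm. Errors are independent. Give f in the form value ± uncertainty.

28.6 ± 1.12 cm

∂f/∂d_o = (d_i/(d_o+d_i))² = 0.174;  ∂f/∂d_i = (d_o/(d_o+d_i))² = 0.340
δf = √((∂f/∂d_o · δd_o)² + (∂f/∂d_i · δd_i)²) = √(0.291 + 0.970) = 1.12 cm
f = 28.6 cm.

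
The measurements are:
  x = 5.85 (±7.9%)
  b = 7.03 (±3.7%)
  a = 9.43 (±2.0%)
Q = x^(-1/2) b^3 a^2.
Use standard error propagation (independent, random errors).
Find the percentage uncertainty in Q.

12.4%

Each factor contributes (exponent × relative error)² to (δQ/Q)²:
  (−½·δx/x)² = (-0.5×0.0790)² = 0.00156;  (3·δb/b)² = (3×0.0370)² = 0.0123;  (2·δa/a)² = (2×0.0200)² = 0.00160
δQ/Q = √(0.0155) = 0.124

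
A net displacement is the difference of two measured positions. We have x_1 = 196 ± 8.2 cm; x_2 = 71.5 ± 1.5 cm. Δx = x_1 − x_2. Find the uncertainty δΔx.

8.34 cm

Sums and differences: (δΔx)² = Σ (cᵢ δxᵢ)².
  (δx_1)² = 67.2;  (δx_2)² = 2.25
δΔx = √(69.5) = 8.34 cm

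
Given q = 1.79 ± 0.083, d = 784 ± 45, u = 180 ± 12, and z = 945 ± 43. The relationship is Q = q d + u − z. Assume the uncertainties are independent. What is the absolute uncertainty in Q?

113

Let p = q·d = 1400. δp/p = √((1·δq/q)² + (1·δd/d)²) = √(0.00215 + 0.00329) = 0.0738, so δp = 104.
Q = p + u − z: δQ = √(δp² + δu² + δz²) = √(10700 + 144 + 1850) = 113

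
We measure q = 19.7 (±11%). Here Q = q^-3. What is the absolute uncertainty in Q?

4.32e-05

Relative error in a monomial: (δQ/Q)² = Σ (nᵢ · δxᵢ/xᵢ)².
  (-3·δq/q)² = (-3×0.110)² = 0.109
δQ/Q = √(0.109) = 0.330
Q = 0.000131, so δQ = 0.330 × 0.000131 = 4.32e-05.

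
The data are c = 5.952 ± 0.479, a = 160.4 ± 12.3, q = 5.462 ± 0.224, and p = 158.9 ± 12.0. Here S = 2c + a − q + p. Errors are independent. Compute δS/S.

For a sum/difference, combine absolute errors in quadrature:
  (2·δc)² = 0.918;  (δa)² = 151;  (δq)² = 0.0502;  (δp)² = 144
δS = √(296) = 17.2
S = 325.7, so δS/S = 17.2/325.7 = 0.0528.

0.0528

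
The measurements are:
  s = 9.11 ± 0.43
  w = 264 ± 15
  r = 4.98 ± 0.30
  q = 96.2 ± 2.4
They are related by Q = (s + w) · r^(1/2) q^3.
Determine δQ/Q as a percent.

9.76%

Let u = s + w = 273. δu = √(δs² + δw²) = √(0.185 + 225) = 15.0, so δu/u = 0.0549.
Q is then a monomial in u, r, q:
δQ/Q = √((δu/u)² + (½·δr/r)² + (3·δq/q)²) = √(0.00302 + 0.000907 + 0.00560) = 0.0976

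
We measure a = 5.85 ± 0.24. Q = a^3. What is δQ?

24.6

Q ∝ a^3, so δQ/Q = |3| · δa/a = 3 × 0.0410 = 0.123.
Q = 200, so δQ = 0.123 × 200 = 24.6.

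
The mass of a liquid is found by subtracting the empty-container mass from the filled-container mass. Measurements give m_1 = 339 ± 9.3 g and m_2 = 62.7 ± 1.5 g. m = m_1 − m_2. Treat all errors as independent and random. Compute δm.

m is a linear combination, so absolute uncertainties add in quadrature:
  (δm_1)² = 86.5;  (δm_2)² = 2.25
δm = √(88.7) = 9.42 g

9.42 g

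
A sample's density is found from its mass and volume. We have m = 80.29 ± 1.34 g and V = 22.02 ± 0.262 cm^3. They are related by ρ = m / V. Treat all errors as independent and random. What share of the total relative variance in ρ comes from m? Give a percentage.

66.3%

(δρ/ρ)² = (1·δm/m)² + (-1·δV/V)²
  m term: (1×0.0167)² = 0.000279
  V term: (-1×0.0119)² = 0.000142
Total = 0.000420. Share from m = 0.000279/0.000420 = 0.663.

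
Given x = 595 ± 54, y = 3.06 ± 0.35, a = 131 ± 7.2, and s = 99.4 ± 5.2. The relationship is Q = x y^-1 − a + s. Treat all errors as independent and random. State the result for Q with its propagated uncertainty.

Let p = x·y^-1 = 194. δp/p = √((1·δx/x)² + (-1·δy/y)²) = √(0.00824 + 0.0131) = 0.146, so δp = 28.4.
Q = p − a + s: δQ = √(δp² + δa² + δs²) = √(806 + 51.8 + 27.0) = 29.7
Q = 163.

163 ± 29.7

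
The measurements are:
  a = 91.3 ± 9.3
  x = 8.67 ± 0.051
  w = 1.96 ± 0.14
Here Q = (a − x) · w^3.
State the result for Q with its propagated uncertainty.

622 ± 151

Let u = a − x = 82.6. δu = √(δa² + δx²) = √(86.5 + 0.00260) = 9.30, so δu/u = 0.113.
Q is then a monomial in u, w:
δQ/Q = √((δu/u)² + (3·δw/w)²) = √(0.0127 + 0.0459) = 0.242
Q = 622, so δQ = 0.242 × 622 = 151.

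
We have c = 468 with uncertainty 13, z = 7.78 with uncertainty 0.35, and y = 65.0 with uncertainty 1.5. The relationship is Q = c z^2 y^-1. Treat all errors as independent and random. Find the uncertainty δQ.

Products/powers → add relative errors in quadrature, weighted by exponent:
  (1·δc/c)² = (1×0.0278)² = 0.000772;  (2·δz/z)² = (2×0.0450)² = 0.00810;  (-1·δy/y)² = (-1×0.0231)² = 0.000533
δQ/Q = √(0.00940) = 0.0970
Q = 436, so δQ = 0.0970 × 436 = 42.3.

42.3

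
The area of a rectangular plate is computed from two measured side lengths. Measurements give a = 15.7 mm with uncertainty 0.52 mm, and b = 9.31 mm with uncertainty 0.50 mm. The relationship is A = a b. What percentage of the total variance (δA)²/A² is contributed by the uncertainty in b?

(δA/A)² = (1·δa/a)² + (1·δb/b)²
  a term: (1×0.0331)² = 0.00110
  b term: (1×0.0537)² = 0.00288
Total = 0.00398. Share from b = 0.00288/0.00398 = 0.724.

72.4%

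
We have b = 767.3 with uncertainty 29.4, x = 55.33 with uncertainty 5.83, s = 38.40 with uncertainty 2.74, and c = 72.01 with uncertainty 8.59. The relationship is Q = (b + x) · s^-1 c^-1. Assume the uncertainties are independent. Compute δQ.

0.0427

Let u = b + x = 822.6. δu = √(δb² + δx²) = √(864 + 34.0) = 30.0, so δu/u = 0.0364.
Q is then a monomial in u, s, c:
δQ/Q = √((δu/u)² + (-1·δs/s)² + (-1·δc/c)²) = √(0.00133 + 0.00509 + 0.0142) = 0.144
Q = 0.2975, so δQ = 0.144 × 0.2975 = 0.0427.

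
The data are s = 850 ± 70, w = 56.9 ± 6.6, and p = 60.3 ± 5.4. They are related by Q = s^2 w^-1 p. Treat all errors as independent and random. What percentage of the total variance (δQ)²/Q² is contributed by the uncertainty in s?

(δQ/Q)² = (2·δs/s)² + (-1·δw/w)² + (1·δp/p)²
  s term: (2×0.0824)² = 0.0271
  w term: (-1×0.116)² = 0.0135
  p term: (1×0.0896)² = 0.00802
Total = 0.0486. Share from s = 0.0271/0.0486 = 0.558.

55.8%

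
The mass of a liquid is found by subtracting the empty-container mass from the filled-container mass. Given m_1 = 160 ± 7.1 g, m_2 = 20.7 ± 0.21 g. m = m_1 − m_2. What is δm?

7.10 g

For a sum/difference, combine absolute errors in quadrature:
  (δm_1)² = 50.4;  (δm_2)² = 0.0441
δm = √(50.5) = 7.10 g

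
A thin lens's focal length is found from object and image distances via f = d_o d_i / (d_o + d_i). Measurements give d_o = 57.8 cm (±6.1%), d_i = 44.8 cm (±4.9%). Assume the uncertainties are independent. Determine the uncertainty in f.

∂f/∂d_o = (d_i/(d_o+d_i))² = 0.191;  ∂f/∂d_i = (d_o/(d_o+d_i))² = 0.317
δf = √((∂f/∂d_o · δd_o)² + (∂f/∂d_i · δd_i)²) = √(0.452 + 0.485) = 0.968 cm

0.968 cm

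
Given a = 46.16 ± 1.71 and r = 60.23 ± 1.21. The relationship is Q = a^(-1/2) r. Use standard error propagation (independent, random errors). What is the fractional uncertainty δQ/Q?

0.0273

Products/powers → add relative errors in quadrature, weighted by exponent:
  (−½·δa/a)² = (-0.5×0.0370)² = 0.000343;  (1·δr/r)² = (1×0.0201)² = 0.000404
δQ/Q = √(0.000747) = 0.0273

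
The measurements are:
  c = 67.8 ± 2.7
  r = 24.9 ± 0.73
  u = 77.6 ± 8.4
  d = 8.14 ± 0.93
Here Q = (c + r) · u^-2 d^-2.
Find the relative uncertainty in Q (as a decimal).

0.316

Let w = c + r = 92.7. δw = √(δc² + δr²) = √(7.29 + 0.533) = 2.80, so δw/w = 0.0302.
Q is then a monomial in w, u, d:
δQ/Q = √((δw/w)² + (-2·δu/u)² + (-2·δd/d)²) = √(0.000910 + 0.0469 + 0.0522) = 0.316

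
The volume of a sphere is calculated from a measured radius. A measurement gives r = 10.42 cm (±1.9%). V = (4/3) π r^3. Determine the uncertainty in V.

Each factor contributes (exponent × relative error)² to (δV/V)²:
  (3·δr/r)² = (3×0.0190)² = 0.00325
δV/V = √(0.00325) = 0.0570
V = 4739 cm^3, so δV = 0.0570 × 4739 = 270 cm^3.

270 cm^3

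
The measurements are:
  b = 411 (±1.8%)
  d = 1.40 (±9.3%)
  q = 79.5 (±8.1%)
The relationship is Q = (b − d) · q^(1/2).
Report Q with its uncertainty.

3650 ± 162

Let u = b − d = 410. δu = √(δb² + δd²) = √(54.7 + 0.0170) = 7.40, so δu/u = 0.0181.
Q is then a monomial in u, q:
δQ/Q = √((δu/u)² + (½·δq/q)²) = √(0.000326 + 0.00164) = 0.0443
Q = 3650, so δQ = 0.0443 × 3650 = 162.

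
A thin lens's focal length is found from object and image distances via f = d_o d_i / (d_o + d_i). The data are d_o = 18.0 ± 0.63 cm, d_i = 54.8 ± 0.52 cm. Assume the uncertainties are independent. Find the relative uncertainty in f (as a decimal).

∂f/∂d_o = (d_i/(d_o+d_i))² = 0.567;  ∂f/∂d_i = (d_o/(d_o+d_i))² = 0.0611
δf = √((∂f/∂d_o · δd_o)² + (∂f/∂d_i · δd_i)²) = √(0.127 + 0.00101) = 0.358 cm
f = 13.5 cm, so δf/f = 0.358/13.5 = 0.0265.

0.0265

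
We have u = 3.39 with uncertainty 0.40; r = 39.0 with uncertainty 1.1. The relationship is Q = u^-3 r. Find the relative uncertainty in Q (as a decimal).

0.355

For a monomial Q ∝ u^-3, r, fractional errors add in quadrature:
  (-3·δu/u)² = (-3×0.118)² = 0.125;  (1·δr/r)² = (1×0.0282)² = 0.000796
δQ/Q = √(0.126) = 0.355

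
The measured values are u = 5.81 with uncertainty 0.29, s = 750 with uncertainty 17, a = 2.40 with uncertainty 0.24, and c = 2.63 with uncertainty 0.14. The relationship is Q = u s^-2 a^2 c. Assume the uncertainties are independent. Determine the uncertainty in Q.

Products/powers → add relative errors in quadrature, weighted by exponent:
  (1·δu/u)² = (1×0.0499)² = 0.00249;  (-2·δs/s)² = (-2×0.0227)² = 0.00206;  (2·δa/a)² = (2×0.100)² = 0.0400;  (1·δc/c)² = (1×0.0532)² = 0.00283
δQ/Q = √(0.0474) = 0.218
Q = 0.000156, so δQ = 0.218 × 0.000156 = 3.41e-05.

3.41e-05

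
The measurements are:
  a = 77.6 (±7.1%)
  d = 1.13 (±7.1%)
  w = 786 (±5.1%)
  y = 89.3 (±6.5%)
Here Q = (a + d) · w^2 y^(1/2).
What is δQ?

Let u = a + d = 78.7. δu = √(δa² + δd²) = √(30.4 + 0.00644) = 5.51, so δu/u = 0.0700.
Q is then a monomial in u, w, y:
δQ/Q = √((δu/u)² + (2·δw/w)² + (½·δy/y)²) = √(0.00490 + 0.0104 + 0.00106) = 0.128
Q = 4.6e+08, so δQ = 0.128 × 4.6e+08 = 5.88e+07.

5.88e+07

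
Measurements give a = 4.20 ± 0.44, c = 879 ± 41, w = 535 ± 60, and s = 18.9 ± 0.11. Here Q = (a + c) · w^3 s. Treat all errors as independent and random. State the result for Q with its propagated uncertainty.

Let u = a + c = 883. δu = √(δa² + δc²) = √(0.194 + 1680) = 41.0, so δu/u = 0.0464.
Q is then a monomial in u, w, s:
δQ/Q = √((δu/u)² + (3·δw/w)² + (1·δs/s)²) = √(0.00216 + 0.113 + 3.39e-05) = 0.340
Q = 2.56e+12, so δQ = 0.340 × 2.56e+12 = 8.68e+11.

(2.56 ± 0.868) × 10^12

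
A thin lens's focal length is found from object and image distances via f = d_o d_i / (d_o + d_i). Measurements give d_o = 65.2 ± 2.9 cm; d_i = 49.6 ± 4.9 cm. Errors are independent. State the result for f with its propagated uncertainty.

28.2 ± 1.67 cm

∂f/∂d_o = (d_i/(d_o+d_i))² = 0.187;  ∂f/∂d_i = (d_o/(d_o+d_i))² = 0.323
δf = √((∂f/∂d_o · δd_o)² + (∂f/∂d_i · δd_i)²) = √(0.293 + 2.50) = 1.67 cm
f = 28.2 cm.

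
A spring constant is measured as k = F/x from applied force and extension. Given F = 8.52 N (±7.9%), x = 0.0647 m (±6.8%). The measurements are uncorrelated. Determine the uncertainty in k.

13.7 N/m

For a monomial k ∝ F, x^-1, fractional errors add in quadrature:
  (1·δF/F)² = (1×0.0790)² = 0.00624;  (-1·δx/x)² = (-1×0.0680)² = 0.00462
δk/k = √(0.0109) = 0.104
k = 132 N/m, so δk = 0.104 × 132 = 13.7 N/m.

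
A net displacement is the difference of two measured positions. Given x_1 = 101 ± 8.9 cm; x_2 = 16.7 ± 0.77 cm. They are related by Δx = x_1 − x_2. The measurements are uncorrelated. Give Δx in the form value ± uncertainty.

84.3 ± 8.93 cm

Δx is a linear combination, so absolute uncertainties add in quadrature:
  (δx_1)² = 79.2;  (δx_2)² = 0.593
δΔx = √(79.8) = 8.93 cm
Δx = 84.3 cm.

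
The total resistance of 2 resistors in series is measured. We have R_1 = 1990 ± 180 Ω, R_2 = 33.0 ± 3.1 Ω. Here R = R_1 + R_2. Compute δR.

180 Ω

Absolute uncertainties add in quadrature for a linear combination:
  (δR_1)² = 32400;  (δR_2)² = 9.61
δR = √(32400) = 180 Ω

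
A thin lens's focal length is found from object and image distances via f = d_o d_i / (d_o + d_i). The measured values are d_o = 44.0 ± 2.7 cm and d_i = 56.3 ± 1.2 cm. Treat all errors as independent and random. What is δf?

∂f/∂d_o = (d_i/(d_o+d_i))² = 0.315;  ∂f/∂d_i = (d_o/(d_o+d_i))² = 0.192
δf = √((∂f/∂d_o · δd_o)² + (∂f/∂d_i · δd_i)²) = √(0.724 + 0.0533) = 0.881 cm

0.881 cm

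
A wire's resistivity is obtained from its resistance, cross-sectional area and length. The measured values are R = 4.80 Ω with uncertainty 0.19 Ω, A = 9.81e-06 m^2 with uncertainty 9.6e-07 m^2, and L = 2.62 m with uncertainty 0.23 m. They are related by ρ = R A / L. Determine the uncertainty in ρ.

2.47e-06 Ω·m

Products/powers → add relative errors in quadrature, weighted by exponent:
  (1·δR/R)² = (1×0.0396)² = 0.00157;  (1·δA/A)² = (1×0.0979)² = 0.00958;  (-1·δL/L)² = (-1×0.0878)² = 0.00771
δρ/ρ = √(0.0188) = 0.137
ρ = 1.8e-05 Ω·m, so δρ = 0.137 × 1.8e-05 = 2.47e-06 Ω·m.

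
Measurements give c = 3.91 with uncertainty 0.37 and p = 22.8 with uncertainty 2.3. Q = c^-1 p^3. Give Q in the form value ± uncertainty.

3030 ± 961

Products/powers → add relative errors in quadrature, weighted by exponent:
  (-1·δc/c)² = (-1×0.0946)² = 0.00895;  (3·δp/p)² = (3×0.101)² = 0.0916
δQ/Q = √(0.101) = 0.317
Q = 3030, so δQ = 0.317 × 3030 = 961.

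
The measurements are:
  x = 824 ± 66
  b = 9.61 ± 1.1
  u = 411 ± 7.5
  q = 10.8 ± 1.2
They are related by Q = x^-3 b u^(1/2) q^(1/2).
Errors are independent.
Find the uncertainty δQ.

Each factor contributes (exponent × relative error)² to (δQ/Q)²:
  (-3·δx/x)² = (-3×0.0801)² = 0.0577;  (1·δb/b)² = (1×0.114)² = 0.0131;  (½·δu/u)² = (0.5×0.0182)² = 8.32e-05;  (½·δq/q)² = (0.5×0.111)² = 0.00309
δQ/Q = √(0.0740) = 0.272
Q = 1.14e-06, so δQ = 0.272 × 1.14e-06 = 3.11e-07.

3.11e-07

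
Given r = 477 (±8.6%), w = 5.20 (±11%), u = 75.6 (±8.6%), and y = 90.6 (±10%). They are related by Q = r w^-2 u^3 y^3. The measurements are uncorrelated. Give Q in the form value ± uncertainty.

(5.67 ± 2.61) × 10^12

Each factor contributes (exponent × relative error)² to (δQ/Q)²:
  (1·δr/r)² = (1×0.0860)² = 0.00740;  (-2·δw/w)² = (-2×0.110)² = 0.0484;  (3·δu/u)² = (3×0.0860)² = 0.0666;  (3·δy/y)² = (3×0.100)² = 0.0900
δQ/Q = √(0.212) = 0.461
Q = 5.67e+12, so δQ = 0.461 × 5.67e+12 = 2.61e+12.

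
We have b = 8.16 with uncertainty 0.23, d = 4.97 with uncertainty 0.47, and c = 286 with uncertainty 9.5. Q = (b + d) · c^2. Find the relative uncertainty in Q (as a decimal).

0.0775

Let u = b + d = 13.1. δu = √(δb² + δd²) = √(0.0529 + 0.221) = 0.523, so δu/u = 0.0399.
Q is then a monomial in u, c:
δQ/Q = √((δu/u)² + (2·δc/c)²) = √(0.00159 + 0.00441) = 0.0775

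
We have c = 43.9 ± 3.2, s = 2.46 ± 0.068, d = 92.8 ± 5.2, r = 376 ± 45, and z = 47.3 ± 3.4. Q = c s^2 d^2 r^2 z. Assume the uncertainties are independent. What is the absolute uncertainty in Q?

4.42e+12

Relative error in a monomial: (δQ/Q)² = Σ (nᵢ · δxᵢ/xᵢ)².
  (1·δc/c)² = (1×0.0729)² = 0.00531;  (2·δs/s)² = (2×0.0276)² = 0.00306;  (2·δd/d)² = (2×0.0560)² = 0.0126;  (2·δr/r)² = (2×0.120)² = 0.0573;  (1·δz/z)² = (1×0.0719)² = 0.00517
δQ/Q = √(0.0834) = 0.289
Q = 1.53e+13, so δQ = 0.289 × 1.53e+13 = 4.42e+12.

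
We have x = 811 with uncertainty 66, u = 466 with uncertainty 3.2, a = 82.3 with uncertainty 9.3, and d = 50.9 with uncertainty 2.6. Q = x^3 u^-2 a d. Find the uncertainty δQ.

2.82e+06

Each factor contributes (exponent × relative error)² to (δQ/Q)²:
  (3·δx/x)² = (3×0.0814)² = 0.0596;  (-2·δu/u)² = (-2×0.00687)² = 0.000189;  (1·δa/a)² = (1×0.113)² = 0.0128;  (1·δd/d)² = (1×0.0511)² = 0.00261
δQ/Q = √(0.0752) = 0.274
Q = 1.03e+07, so δQ = 0.274 × 1.03e+07 = 2.82e+06.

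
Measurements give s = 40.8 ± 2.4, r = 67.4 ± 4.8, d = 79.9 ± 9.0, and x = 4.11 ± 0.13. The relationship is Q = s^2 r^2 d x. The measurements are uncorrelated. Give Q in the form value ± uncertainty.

(2.48 ± 0.543) × 10^9

Each factor contributes (exponent × relative error)² to (δQ/Q)²:
  (2·δs/s)² = (2×0.0588)² = 0.0138;  (2·δr/r)² = (2×0.0712)² = 0.0203;  (1·δd/d)² = (1×0.113)² = 0.0127;  (1·δx/x)² = (1×0.0316)² = 0.00100
δQ/Q = √(0.0478) = 0.219
Q = 2.48e+09, so δQ = 0.219 × 2.48e+09 = 5.43e+08.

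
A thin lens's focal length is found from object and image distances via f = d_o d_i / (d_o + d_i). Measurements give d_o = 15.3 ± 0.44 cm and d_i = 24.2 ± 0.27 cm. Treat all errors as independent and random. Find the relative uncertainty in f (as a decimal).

∂f/∂d_o = (d_i/(d_o+d_i))² = 0.375;  ∂f/∂d_i = (d_o/(d_o+d_i))² = 0.150
δf = √((∂f/∂d_o · δd_o)² + (∂f/∂d_i · δd_i)²) = √(0.0273 + 0.00164) = 0.170 cm
f = 9.37 cm, so δf/f = 0.170/9.37 = 0.0181.

0.0181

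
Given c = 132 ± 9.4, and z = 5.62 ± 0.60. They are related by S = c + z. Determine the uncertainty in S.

Absolute uncertainties add in quadrature for a linear combination:
  (δc)² = 88.4;  (δz)² = 0.360
δS = √(88.7) = 9.42

9.42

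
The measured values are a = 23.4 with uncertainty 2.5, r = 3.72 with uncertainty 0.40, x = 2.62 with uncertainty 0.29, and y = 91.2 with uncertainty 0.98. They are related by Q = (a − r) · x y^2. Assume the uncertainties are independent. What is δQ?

73400

Let u = a − r = 19.7. δu = √(δa² + δr²) = √(6.25 + 0.160) = 2.53, so δu/u = 0.129.
Q is then a monomial in u, x, y:
δQ/Q = √((δu/u)² + (1·δx/x)² + (2·δy/y)²) = √(0.0166 + 0.0123 + 0.000462) = 0.171
Q = 4.29e+05, so δQ = 0.171 × 4.29e+05 = 73400.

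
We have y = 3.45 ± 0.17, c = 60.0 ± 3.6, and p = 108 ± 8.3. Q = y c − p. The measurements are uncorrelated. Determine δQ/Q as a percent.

Let w = y·c = 207. δw/w = √((1·δy/y)² + (1·δc/c)²) = √(0.00243 + 0.00360) = 0.0776, so δw = 16.1.
Q = w − p: δQ = √(δw² + δp²) = √(258 + 68.9) = 18.1
Q = 99.0, so δQ/Q = 18.1/99.0 = 0.183.

18.3%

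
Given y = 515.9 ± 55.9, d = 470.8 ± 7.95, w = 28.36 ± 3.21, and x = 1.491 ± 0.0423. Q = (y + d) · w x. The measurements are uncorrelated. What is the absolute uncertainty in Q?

Let u = y + d = 986.7. δu = √(δy² + δd²) = √(3120 + 63.2) = 56.5, so δu/u = 0.0572.
Q is then a monomial in u, w, x:
δQ/Q = √((δu/u)² + (1·δw/w)² + (1·δx/x)²) = √(0.00327 + 0.0128 + 0.000805) = 0.130
Q = 41720, so δQ = 0.130 × 41720 = 5420.

5420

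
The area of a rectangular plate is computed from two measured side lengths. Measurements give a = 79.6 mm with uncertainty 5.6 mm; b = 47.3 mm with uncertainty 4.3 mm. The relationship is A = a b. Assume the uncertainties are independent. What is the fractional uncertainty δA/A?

0.115

For a monomial A ∝ a, b, fractional errors add in quadrature:
  (1·δa/a)² = (1×0.0704)² = 0.00495;  (1·δb/b)² = (1×0.0909)² = 0.00826
δA/A = √(0.0132) = 0.115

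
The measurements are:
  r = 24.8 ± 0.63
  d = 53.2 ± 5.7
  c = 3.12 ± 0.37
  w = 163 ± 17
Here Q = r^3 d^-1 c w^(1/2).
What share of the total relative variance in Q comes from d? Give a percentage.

(δQ/Q)² = (3·δr/r)² + (-1·δd/d)² + (1·δc/c)² + (½·δw/w)²
  r term: (3×0.0254)² = 0.00581
  d term: (-1×0.107)² = 0.0115
  c term: (1×0.119)² = 0.0141
  w term: (0.5×0.104)² = 0.00272
Total = 0.0341. Share from d = 0.0115/0.0341 = 0.337.

33.7%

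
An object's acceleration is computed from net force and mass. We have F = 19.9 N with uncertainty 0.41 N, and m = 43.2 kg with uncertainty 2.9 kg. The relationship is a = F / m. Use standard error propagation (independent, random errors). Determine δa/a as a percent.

Products/powers → add relative errors in quadrature, weighted by exponent:
  (1·δF/F)² = (1×0.0206)² = 0.000424;  (-1·δm/m)² = (-1×0.0671)² = 0.00451
δa/a = √(0.00493) = 0.0702

7.02%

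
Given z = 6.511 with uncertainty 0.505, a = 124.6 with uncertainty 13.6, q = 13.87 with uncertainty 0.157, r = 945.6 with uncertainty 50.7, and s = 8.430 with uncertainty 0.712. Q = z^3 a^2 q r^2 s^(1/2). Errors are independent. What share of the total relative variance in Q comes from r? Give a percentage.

9.98%

(δQ/Q)² = (3·δz/z)² + (2·δa/a)² + (1·δq/q)² + (2·δr/r)² + (½·δs/s)²
  z term: (3×0.0776)² = 0.0541
  a term: (2×0.109)² = 0.0477
  q term: (1×0.0113)² = 0.000128
  r term: (2×0.0536)² = 0.0115
  s term: (0.5×0.0845)² = 0.00178
Total = 0.115. Share from r = 0.0115/0.115 = 0.0998.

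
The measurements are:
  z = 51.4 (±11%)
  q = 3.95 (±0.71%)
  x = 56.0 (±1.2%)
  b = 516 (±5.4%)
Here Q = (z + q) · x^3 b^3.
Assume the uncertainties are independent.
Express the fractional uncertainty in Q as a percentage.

Let u = z + q = 55.4. δu = √(δz² + δq²) = √(32.0 + 0.000787) = 5.65, so δu/u = 0.102.
Q is then a monomial in u, x, b:
δQ/Q = √((δu/u)² + (3·δx/x)² + (3·δb/b)²) = √(0.0104 + 0.00130 + 0.0262) = 0.195

19.5%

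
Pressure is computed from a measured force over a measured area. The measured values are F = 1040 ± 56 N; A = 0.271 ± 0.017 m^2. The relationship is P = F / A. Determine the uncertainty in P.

Since P is a product/quotient, work with relative uncertainties:
  (1·δF/F)² = (1×0.0538)² = 0.00290;  (-1·δA/A)² = (-1×0.0627)² = 0.00394
δP/P = √(0.00683) = 0.0827
P = 3840 Pa, so δP = 0.0827 × 3840 = 317 Pa.

317 Pa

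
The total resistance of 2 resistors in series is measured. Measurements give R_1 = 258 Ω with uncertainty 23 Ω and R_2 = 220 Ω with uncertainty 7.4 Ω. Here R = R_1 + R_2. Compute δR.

Sums and differences: (δR)² = Σ (cᵢ δxᵢ)².
  (δR_1)² = 529;  (δR_2)² = 54.8
δR = √(584) = 24.2 Ω

24.2 Ω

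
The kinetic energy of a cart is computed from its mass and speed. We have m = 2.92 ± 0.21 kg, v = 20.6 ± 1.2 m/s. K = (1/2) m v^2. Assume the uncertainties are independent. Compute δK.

84.8 J

K is a product of powers, so relative uncertainties combine in quadrature:
  (1·δm/m)² = (1×0.0719)² = 0.00517;  (2·δv/v)² = (2×0.0583)² = 0.0136
δK/K = √(0.0187) = 0.137
K = 620 J, so δK = 0.137 × 620 = 84.8 J.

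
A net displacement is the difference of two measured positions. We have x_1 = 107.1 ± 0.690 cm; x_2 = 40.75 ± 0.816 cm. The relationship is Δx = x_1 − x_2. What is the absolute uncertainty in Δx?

1.07 cm

Each term contributes (cᵢ δxᵢ)² to (δΔx)²:
  (δx_1)² = 0.476;  (δx_2)² = 0.666
δΔx = √(1.14) = 1.07 cm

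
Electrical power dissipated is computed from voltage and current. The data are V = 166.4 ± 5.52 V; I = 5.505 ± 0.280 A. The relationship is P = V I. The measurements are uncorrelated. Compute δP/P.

0.0607

Each factor contributes (exponent × relative error)² to (δP/P)²:
  (1·δV/V)² = (1×0.0332)² = 0.00110;  (1·δI/I)² = (1×0.0509)² = 0.00259
δP/P = √(0.00369) = 0.0607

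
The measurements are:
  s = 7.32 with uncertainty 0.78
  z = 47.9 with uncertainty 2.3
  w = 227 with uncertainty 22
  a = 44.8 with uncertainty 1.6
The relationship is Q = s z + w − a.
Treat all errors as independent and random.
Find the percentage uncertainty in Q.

8.73%

Let p = s·z = 351. δp/p = √((1·δs/s)² + (1·δz/z)²) = √(0.0114 + 0.00231) = 0.117, so δp = 41.0.
Q = p + w − a: δQ = √(δp² + δw² + δa²) = √(1680 + 484 + 2.56) = 46.5
Q = 533, so δQ/Q = 46.5/533 = 0.0873.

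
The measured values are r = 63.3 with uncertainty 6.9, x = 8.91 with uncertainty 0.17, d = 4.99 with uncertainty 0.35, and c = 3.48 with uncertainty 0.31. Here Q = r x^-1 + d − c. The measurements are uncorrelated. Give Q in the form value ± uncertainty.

8.61 ± 0.915

Let p = r·x^-1 = 7.10. δp/p = √((1·δr/r)² + (-1·δx/x)²) = √(0.0119 + 0.000364) = 0.111, so δp = 0.786.
Q = p + d − c: δQ = √(δp² + δd² + δc²) = √(0.618 + 0.122 + 0.0961) = 0.915
Q = 8.61.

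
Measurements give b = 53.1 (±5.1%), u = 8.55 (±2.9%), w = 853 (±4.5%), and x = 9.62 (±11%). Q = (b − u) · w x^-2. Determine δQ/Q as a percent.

Let h = b − u = 44.5. δh = √(δb² + δu²) = √(7.33 + 0.0615) = 2.72, so δh/h = 0.0610.
Q is then a monomial in h, w, x:
δQ/Q = √((δh/h)² + (1·δw/w)² + (-2·δx/x)²) = √(0.00373 + 0.00202 + 0.0484) = 0.233

23.3%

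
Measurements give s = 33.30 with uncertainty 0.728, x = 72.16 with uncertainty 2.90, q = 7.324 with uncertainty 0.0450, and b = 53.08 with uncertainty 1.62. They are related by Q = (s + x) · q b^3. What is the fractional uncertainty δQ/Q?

0.0960

Let u = s + x = 105.5. δu = √(δs² + δx²) = √(0.530 + 8.41) = 2.99, so δu/u = 0.0284.
Q is then a monomial in u, q, b:
δQ/Q = √((δu/u)² + (1·δq/q)² + (3·δb/b)²) = √(0.000804 + 3.78e-05 + 0.00838) = 0.0960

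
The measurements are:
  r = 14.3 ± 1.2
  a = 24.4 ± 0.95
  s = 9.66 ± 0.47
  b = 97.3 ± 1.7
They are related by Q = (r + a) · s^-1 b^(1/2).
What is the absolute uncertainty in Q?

2.50

Let u = r + a = 38.7. δu = √(δr² + δa²) = √(1.44 + 0.902) = 1.53, so δu/u = 0.0395.
Q is then a monomial in u, s, b:
δQ/Q = √((δu/u)² + (-1·δs/s)² + (½·δb/b)²) = √(0.00156 + 0.00237 + 7.63e-05) = 0.0633
Q = 39.5, so δQ = 0.0633 × 39.5 = 2.50.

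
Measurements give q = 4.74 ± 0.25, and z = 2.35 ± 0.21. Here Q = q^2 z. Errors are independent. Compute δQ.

Since Q is a product/quotient, work with relative uncertainties:
  (2·δq/q)² = (2×0.0527)² = 0.0111;  (1·δz/z)² = (1×0.0894)² = 0.00799
δQ/Q = √(0.0191) = 0.138
Q = 52.8, so δQ = 0.138 × 52.8 = 7.30.

7.30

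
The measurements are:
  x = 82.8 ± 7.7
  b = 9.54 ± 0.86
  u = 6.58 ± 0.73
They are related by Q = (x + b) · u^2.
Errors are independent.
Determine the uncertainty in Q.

948

Let w = x + b = 92.3. δw = √(δx² + δb²) = √(59.3 + 0.740) = 7.75, so δw/w = 0.0839.
Q is then a monomial in w, u:
δQ/Q = √((δw/w)² + (2·δu/u)²) = √(0.00704 + 0.0492) = 0.237
Q = 4000, so δQ = 0.237 × 4000 = 948.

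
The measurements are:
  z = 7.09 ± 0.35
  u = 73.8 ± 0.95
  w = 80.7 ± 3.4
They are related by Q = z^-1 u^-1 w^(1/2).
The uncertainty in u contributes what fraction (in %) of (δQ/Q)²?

5.44%

(δQ/Q)² = (-1·δz/z)² + (-1·δu/u)² + (½·δw/w)²
  z term: (-1×0.0494)² = 0.00244
  u term: (-1×0.0129)² = 0.000166
  w term: (0.5×0.0421)² = 0.000444
Total = 0.00305. Share from u = 0.000166/0.00305 = 0.0544.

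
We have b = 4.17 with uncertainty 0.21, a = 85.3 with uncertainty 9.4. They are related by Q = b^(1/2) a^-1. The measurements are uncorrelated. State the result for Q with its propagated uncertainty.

0.0239 ± 0.00271

Relative error in a monomial: (δQ/Q)² = Σ (nᵢ · δxᵢ/xᵢ)².
  (½·δb/b)² = (0.5×0.0504)² = 0.000634;  (-1·δa/a)² = (-1×0.110)² = 0.0121
δQ/Q = √(0.0128) = 0.113
Q = 0.0239, so δQ = 0.113 × 0.0239 = 0.00271.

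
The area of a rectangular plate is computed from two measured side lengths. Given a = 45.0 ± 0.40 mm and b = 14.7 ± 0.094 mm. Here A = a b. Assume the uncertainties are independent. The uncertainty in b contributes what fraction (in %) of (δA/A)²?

34.1%

(δA/A)² = (1·δa/a)² + (1·δb/b)²
  a term: (1×0.00889)² = 7.9e-05
  b term: (1×0.00639)² = 4.09e-05
Total = 0.000120. Share from b = 4.09e-05/0.000120 = 0.341.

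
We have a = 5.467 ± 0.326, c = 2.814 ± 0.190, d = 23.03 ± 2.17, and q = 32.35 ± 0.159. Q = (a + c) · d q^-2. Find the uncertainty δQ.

0.0192

Let u = a + c = 8.281. δu = √(δa² + δc²) = √(0.106 + 0.0361) = 0.377, so δu/u = 0.0456.
Q is then a monomial in u, d, q:
δQ/Q = √((δu/u)² + (1·δd/d)² + (-2·δq/q)²) = √(0.00208 + 0.00888 + 9.66e-05) = 0.105
Q = 0.1822, so δQ = 0.105 × 0.1822 = 0.0192.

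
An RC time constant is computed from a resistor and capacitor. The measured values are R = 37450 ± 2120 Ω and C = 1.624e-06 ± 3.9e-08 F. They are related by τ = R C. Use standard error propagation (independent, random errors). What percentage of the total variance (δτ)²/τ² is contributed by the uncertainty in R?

84.7%

(δτ/τ)² = (1·δR/R)² + (1·δC/C)²
  R term: (1×0.0566)² = 0.00320
  C term: (1×0.0240)² = 0.000577
Total = 0.00378. Share from R = 0.00320/0.00378 = 0.847.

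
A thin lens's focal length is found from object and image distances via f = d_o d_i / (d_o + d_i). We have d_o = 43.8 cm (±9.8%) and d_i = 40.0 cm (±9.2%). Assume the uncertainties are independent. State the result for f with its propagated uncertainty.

20.9 ± 1.40 cm

∂f/∂d_o = (d_i/(d_o+d_i))² = 0.228;  ∂f/∂d_i = (d_o/(d_o+d_i))² = 0.273
δf = √((∂f/∂d_o · δd_o)² + (∂f/∂d_i · δd_i)²) = √(0.956 + 1.01) = 1.40 cm
f = 20.9 cm.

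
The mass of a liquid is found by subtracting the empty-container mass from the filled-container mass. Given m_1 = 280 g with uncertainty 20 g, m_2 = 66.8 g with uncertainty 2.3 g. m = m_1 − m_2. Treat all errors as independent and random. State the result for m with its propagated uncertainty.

213 ± 20.1 g

Sums and differences: (δm)² = Σ (cᵢ δxᵢ)².
  (δm_1)² = 400;  (δm_2)² = 5.29
δm = √(405) = 20.1 g
m = 213 g.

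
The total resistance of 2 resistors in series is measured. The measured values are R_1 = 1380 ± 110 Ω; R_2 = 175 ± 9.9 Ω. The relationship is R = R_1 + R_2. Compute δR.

110 Ω

Absolute uncertainties add in quadrature for a linear combination:
  (δR_1)² = 12100;  (δR_2)² = 98.0
δR = √(12200) = 110 Ω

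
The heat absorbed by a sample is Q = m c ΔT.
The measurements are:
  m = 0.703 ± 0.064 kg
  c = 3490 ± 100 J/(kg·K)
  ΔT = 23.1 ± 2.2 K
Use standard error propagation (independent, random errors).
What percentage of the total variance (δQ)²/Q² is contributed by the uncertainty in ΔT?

49.9%

(δQ/Q)² = (1·δm/m)² + (1·δc/c)² + (1·δΔT/ΔT)²
  m term: (1×0.0910)² = 0.00829
  c term: (1×0.0287)² = 0.000821
  ΔT term: (1×0.0952)² = 0.00907
Total = 0.0182. Share from ΔT = 0.00907/0.0182 = 0.499.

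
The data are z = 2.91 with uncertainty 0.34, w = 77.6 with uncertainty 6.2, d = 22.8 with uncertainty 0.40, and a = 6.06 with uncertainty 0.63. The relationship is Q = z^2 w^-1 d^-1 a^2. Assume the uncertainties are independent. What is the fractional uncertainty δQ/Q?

0.323

Since Q is a product/quotient, work with relative uncertainties:
  (2·δz/z)² = (2×0.117)² = 0.0546;  (-1·δw/w)² = (-1×0.0799)² = 0.00638;  (-1·δd/d)² = (-1×0.0175)² = 0.000308;  (2·δa/a)² = (2×0.104)² = 0.0432
δQ/Q = √(0.105) = 0.323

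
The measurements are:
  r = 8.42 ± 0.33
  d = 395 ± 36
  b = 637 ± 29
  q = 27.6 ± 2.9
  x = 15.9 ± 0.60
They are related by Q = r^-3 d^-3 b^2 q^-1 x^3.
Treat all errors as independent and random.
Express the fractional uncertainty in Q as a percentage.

Q is a product of powers, so relative uncertainties combine in quadrature:
  (-3·δr/r)² = (-3×0.0392)² = 0.0138;  (-3·δd/d)² = (-3×0.0911)² = 0.0748;  (2·δb/b)² = (2×0.0455)² = 0.00829;  (-1·δq/q)² = (-1×0.105)² = 0.0110;  (3·δx/x)² = (3×0.0377)² = 0.0128
δQ/Q = √(0.121) = 0.347

34.7%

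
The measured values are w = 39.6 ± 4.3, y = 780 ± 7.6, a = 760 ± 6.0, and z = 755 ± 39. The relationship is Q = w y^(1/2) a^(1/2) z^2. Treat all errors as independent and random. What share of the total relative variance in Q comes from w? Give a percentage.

52.4%

(δQ/Q)² = (1·δw/w)² + (½·δy/y)² + (½·δa/a)² + (2·δz/z)²
  w term: (1×0.109)² = 0.0118
  y term: (0.5×0.00974)² = 2.37e-05
  a term: (0.5×0.00789)² = 1.56e-05
  z term: (2×0.0517)² = 0.0107
Total = 0.0225. Share from w = 0.0118/0.0225 = 0.524.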